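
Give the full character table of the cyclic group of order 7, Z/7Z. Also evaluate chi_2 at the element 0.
Character table of Z/7Z (irreps indexed chi_0,...,chi_6 with chi_k(m) = zeta_7^(k*m), zeta_7 = exp(2*pi*i/7)):
  irrep \ class  {0} (size 1)  {1} (size 1)    {2} (size 1)    {3} (size 1)    {4} (size 1)    {5} (size 1)    {6} (size 1)  
  chi_0          1             1               1               1               1               1               1             
  chi_1          1             exp(2*I*pi/7)   exp(4*I*pi/7)   exp(6*I*pi/7)   exp(-6*I*pi/7)  exp(-4*I*pi/7)  exp(-2*I*pi/7)
  chi_2          1             exp(4*I*pi/7)   exp(-6*I*pi/7)  exp(-2*I*pi/7)  exp(2*I*pi/7)   exp(6*I*pi/7)   exp(-4*I*pi/7)
  chi_3          1             exp(6*I*pi/7)   exp(-2*I*pi/7)  exp(4*I*pi/7)   exp(-4*I*pi/7)  exp(2*I*pi/7)   exp(-6*I*pi/7)
  chi_4          1             exp(-6*I*pi/7)  exp(2*I*pi/7)   exp(-4*I*pi/7)  exp(4*I*pi/7)   exp(-2*I*pi/7)  exp(6*I*pi/7) 
  chi_5          1             exp(-4*I*pi/7)  exp(6*I*pi/7)   exp(2*I*pi/7)   exp(-2*I*pi/7)  exp(-6*I*pi/7)  exp(4*I*pi/7) 
  chi_6          1             exp(-2*I*pi/7)  exp(-4*I*pi/7)  exp(-6*I*pi/7)  exp(6*I*pi/7)   exp(4*I*pi/7)   exp(2*I*pi/7) 

Spot check: chi_2(0) = zeta_7^(2*0) = zeta_7^0 = 1.

Derivation: Z/7Z is abelian, so all 7 irreducible complex representations are 1-dimensional. They are given by chi_k(m) = zeta_7^(k*m) for k = 0,...,6. Row orthogonality: sum_m chi_k(m) conj(chi_l(m)) = 7 * [k = l].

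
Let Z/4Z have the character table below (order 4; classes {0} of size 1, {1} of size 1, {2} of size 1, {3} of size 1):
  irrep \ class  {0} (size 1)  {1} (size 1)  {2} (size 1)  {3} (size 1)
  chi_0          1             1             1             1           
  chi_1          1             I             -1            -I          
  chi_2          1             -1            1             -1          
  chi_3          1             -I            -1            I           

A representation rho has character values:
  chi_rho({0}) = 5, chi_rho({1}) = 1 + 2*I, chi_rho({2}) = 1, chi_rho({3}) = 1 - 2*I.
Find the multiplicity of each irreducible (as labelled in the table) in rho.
Multiplicities: chi_0: 2, chi_1: 2, chi_2: 1, chi_3: 0.

Details: Use <chi_rho, chi> = (1/|G|) sum_C |C| * chi_rho(C) * conj(chi(C)) with |G| = 4 for each irreducible chi in the table:
  <chi_rho, chi_0> = (1/4)[1*(5)*conj(1) + 1*(1 + 2*I)*conj(1) + 1*(1)*conj(1) + 1*(1 - 2*I)*conj(1)]
      = (1/4)[(5) + (1 + 2*I) + (1) + (1 - 2*I)] = 8/4 = 2
  <chi_rho, chi_1> = (1/4)[1*(5)*conj(1) + 1*(1 + 2*I)*conj(I) + 1*(1)*conj(-1) + 1*(1 - 2*I)*conj(-I)]
      = (1/4)[(5) + (2 - I) + (-1) + (2 + I)] = 8/4 = 2
  <chi_rho, chi_2> = (1/4)[1*(5)*conj(1) + 1*(1 + 2*I)*conj(-1) + 1*(1)*conj(1) + 1*(1 - 2*I)*conj(-1)]
      = (1/4)[(5) + (-1 - 2*I) + (1) + (-1 + 2*I)] = 4/4 = 1
  <chi_rho, chi_3> = (1/4)[1*(5)*conj(1) + 1*(1 + 2*I)*conj(-I) + 1*(1)*conj(-1) + 1*(1 - 2*I)*conj(I)]
      = (1/4)[(5) + (-2 + I) + (-1) + (-2 - I)] = 0/4 = 0
(Exp terms are combined using exp(i*s)*conj(exp(i*t)) = exp(i*(s-t)), and sums of them are collapsed using the identity that for every m > 1 the m distinct m-th roots of unity sum to 0, e.g. 1 + exp(2*I*pi/3) + exp(-2*I*pi/3) = 0.)
Dimension check: dim(rho) = sum (mult * dim) = 2*1 + 2*1 + 1*1 + 0*1 = 5 = chi_rho(e) = 5.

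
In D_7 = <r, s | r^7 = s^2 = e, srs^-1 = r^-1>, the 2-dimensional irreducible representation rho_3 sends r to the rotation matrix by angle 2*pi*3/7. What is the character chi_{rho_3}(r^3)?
chi_{rho_3}(r^3) = 2*cos(2*pi*3*3/7) = -2*cos(3*pi/7)

Justification: rho_3(r^3) is rotation by angle 2*pi*3*3/7, whose trace is 2*cos(2*pi*3*3/7) = -2*cos(3*pi/7).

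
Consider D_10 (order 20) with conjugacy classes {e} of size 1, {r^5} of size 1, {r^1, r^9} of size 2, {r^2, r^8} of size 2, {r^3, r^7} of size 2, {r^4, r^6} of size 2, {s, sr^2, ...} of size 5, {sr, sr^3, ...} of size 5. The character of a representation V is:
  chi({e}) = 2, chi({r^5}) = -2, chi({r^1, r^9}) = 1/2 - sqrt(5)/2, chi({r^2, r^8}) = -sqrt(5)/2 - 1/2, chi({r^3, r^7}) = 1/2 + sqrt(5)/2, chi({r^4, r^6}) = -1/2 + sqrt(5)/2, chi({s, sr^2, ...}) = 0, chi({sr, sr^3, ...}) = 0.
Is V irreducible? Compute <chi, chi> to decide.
Irreducible: <chi, chi> = 1.

Justification: <chi, chi> = (1/|G|) sum_C |C| * |chi(C)|^2 = (1/20)[1*|2|^2 + 1*|-2|^2 + 2*|1/2 - sqrt(5)/2|^2 + 2*|-sqrt(5)/2 - 1/2|^2 + 2*|1/2 + sqrt(5)/2|^2 + 2*|-1/2 + sqrt(5)/2|^2 + 5*|0|^2 + 5*|0|^2]
  = (1/20)[(4) + (4) + (3 - sqrt(5)) + (sqrt(5) + 3) + (sqrt(5) + 3) + (3 - sqrt(5)) + (0) + (0)] = 20/20 = 1.
A character is irreducible iff <chi, chi> = 1, so this representation is irreducible.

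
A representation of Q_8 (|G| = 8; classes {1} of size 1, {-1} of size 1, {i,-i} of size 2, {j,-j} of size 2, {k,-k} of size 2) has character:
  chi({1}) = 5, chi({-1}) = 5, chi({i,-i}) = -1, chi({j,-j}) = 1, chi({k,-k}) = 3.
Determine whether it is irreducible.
Not irreducible (reducible): <chi, chi> = 9 > 1.

Details: <chi, chi> = (1/|G|) sum_C |C| * |chi(C)|^2 = (1/8)[1*|5|^2 + 1*|5|^2 + 2*|-1|^2 + 2*|1|^2 + 2*|3|^2]
  = (1/8)[(25) + (25) + (2) + (2) + (18)] = 72/8 = 9.
A character is irreducible iff <chi, chi> = 1, so this representation is reducible.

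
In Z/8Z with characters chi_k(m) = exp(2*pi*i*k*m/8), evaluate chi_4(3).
chi_4(3) = zeta_8^12 = -1

Explanation: chi_4(3) = zeta_8^(4*3) = zeta_8^12. Since zeta_8^8 = 1, this equals zeta_8^4 = exp(2*pi*i*4/8) = -1.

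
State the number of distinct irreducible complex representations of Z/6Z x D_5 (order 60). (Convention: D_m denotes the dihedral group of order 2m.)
24

Explanation: The number of irreducible complex representations of a finite group equals its number of conjugacy classes. For a direct product, #classes(G x H) = #classes(G) * #classes(H). Z/6Z has 6 classes (abelian), D_5 has 4 classes, so 6 * 4 = 24, so Z/6Z x D_5 (order 60) has exactly 24 irreducible complex representations.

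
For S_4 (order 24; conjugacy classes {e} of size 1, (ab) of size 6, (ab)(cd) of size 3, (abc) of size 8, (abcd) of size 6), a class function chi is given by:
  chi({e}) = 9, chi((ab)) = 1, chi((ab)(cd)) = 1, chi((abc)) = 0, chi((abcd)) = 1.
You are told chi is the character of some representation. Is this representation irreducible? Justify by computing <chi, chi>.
Not irreducible (reducible): <chi, chi> = 4 > 1.

Solution. <chi, chi> = (1/|G|) sum_C |C| * |chi(C)|^2 = (1/24)[1*|9|^2 + 6*|1|^2 + 3*|1|^2 + 8*|0|^2 + 6*|1|^2]
  = (1/24)[(81) + (6) + (3) + (0) + (6)] = 96/24 = 4.
A character is irreducible iff <chi, chi> = 1, so this representation is reducible.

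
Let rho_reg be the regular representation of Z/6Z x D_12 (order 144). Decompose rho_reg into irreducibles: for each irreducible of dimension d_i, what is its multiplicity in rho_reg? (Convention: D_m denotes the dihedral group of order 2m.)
Each irreducible V_i of dimension d_i appears with multiplicity d_i, i.e. rho_reg = (direct sum over all irreducibles V_i) d_i V_i. The irreducible dimensions for Z/6Z x D_12 are 1, 1, 1, 1, 1, 1, 1, 1, 1, 1, 1, 1, 1, 1, 1, 1, 1, 1, 1, 1, 1, 1, 1, 1, 2, 2, 2, 2, 2, 2, 2, 2, 2, 2, 2, 2, 2, 2, 2, 2, 2, 2, 2, 2, 2, 2, 2, 2, 2, 2, 2, 2, 2, 2: 24 irreducibles of dimension 1, each with multiplicity 1; 30 irreducibles of dimension 2, each with multiplicity 2. Total dimension 24*1*1 + 30*2*2 = 144 = |G|.

Justification: General theorem: in the regular representation of a finite group G, each irreducible appears with multiplicity equal to its dimension. Check: dim(rho_reg) = sum d_i^2 = 1 + 1 + 1 + 1 + 1 + 1 + 1 + 1 + 1 + 1 + 1 + 1 + 1 + 1 + 1 + 1 + 1 + 1 + 1 + 1 + 1 + 1 + 1 + 1 + 4 + 4 + 4 + 4 + 4 + 4 + 4 + 4 + 4 + 4 + 4 + 4 + 4 + 4 + 4 + 4 + 4 + 4 + 4 + 4 + 4 + 4 + 4 + 4 + 4 + 4 + 4 + 4 + 4 + 4 = 144 = |G|.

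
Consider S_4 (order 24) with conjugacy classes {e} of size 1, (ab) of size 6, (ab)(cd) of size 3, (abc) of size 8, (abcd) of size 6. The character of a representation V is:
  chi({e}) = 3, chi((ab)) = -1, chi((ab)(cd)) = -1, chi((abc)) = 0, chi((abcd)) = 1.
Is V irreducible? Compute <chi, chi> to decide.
Irreducible: <chi, chi> = 1.

<chi, chi> = (1/|G|) sum_C |C| * |chi(C)|^2 = (1/24)[1*|3|^2 + 6*|-1|^2 + 3*|-1|^2 + 8*|0|^2 + 6*|1|^2]
  = (1/24)[(9) + (6) + (3) + (0) + (6)] = 24/24 = 1.
A character is irreducible iff <chi, chi> = 1, so this representation is irreducible.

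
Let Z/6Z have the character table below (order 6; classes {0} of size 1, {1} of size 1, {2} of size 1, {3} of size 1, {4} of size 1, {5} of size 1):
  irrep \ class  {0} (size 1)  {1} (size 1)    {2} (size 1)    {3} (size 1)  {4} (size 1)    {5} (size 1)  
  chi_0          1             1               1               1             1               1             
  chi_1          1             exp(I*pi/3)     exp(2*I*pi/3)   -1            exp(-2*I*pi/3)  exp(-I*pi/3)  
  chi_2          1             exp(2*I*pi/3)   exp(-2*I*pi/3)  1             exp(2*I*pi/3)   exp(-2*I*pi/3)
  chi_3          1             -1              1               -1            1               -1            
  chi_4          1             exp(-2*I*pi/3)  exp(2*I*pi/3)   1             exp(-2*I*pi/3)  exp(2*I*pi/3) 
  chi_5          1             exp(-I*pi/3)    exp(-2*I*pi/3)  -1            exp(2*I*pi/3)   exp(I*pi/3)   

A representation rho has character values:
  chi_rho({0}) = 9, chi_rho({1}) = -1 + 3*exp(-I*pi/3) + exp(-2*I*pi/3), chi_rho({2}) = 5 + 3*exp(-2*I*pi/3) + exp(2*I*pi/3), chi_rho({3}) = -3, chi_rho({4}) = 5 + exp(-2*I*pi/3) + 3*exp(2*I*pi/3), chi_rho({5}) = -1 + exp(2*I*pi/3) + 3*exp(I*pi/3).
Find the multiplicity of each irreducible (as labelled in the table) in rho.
Multiplicities: chi_0: 2, chi_1: 0, chi_2: 0, chi_3: 3, chi_4: 1, chi_5: 3.

Reasoning: Use <chi_rho, chi> = (1/|G|) sum_C |C| * chi_rho(C) * conj(chi(C)) with |G| = 6 for each irreducible chi in the table:
  <chi_rho, chi_0> = (1/6)[1*(9)*conj(1) + 1*(-1 + 3*exp(-I*pi/3) + exp(-2*I*pi/3))*conj(1) + 1*(5 + 3*exp(-2*I*pi/3) + exp(2*I*pi/3))*conj(1) + 1*(-3)*conj(1) + 1*(5 + exp(-2*I*pi/3) + 3*exp(2*I*pi/3))*conj(1) + 1*(-1 + exp(2*I*pi/3) + 3*exp(I*pi/3))*conj(1)]
      = (1/6)[(9) + (-1 + 3*exp(-I*pi/3) + exp(-2*I*pi/3)) + (5 + 3*exp(-2*I*pi/3) + exp(2*I*pi/3)) + (-3) + (5 + exp(-2*I*pi/3) + 3*exp(2*I*pi/3)) + (-1 + exp(2*I*pi/3) + 3*exp(I*pi/3))] = 12/6 = 2
  <chi_rho, chi_1> = (1/6)[1*(9)*conj(1) + 1*(-1 + 3*exp(-I*pi/3) + exp(-2*I*pi/3))*conj(exp(I*pi/3)) + 1*(5 + 3*exp(-2*I*pi/3) + exp(2*I*pi/3))*conj(exp(2*I*pi/3)) + 1*(-3)*conj(-1) + 1*(5 + exp(-2*I*pi/3) + 3*exp(2*I*pi/3))*conj(exp(-2*I*pi/3)) + 1*(-1 + exp(2*I*pi/3) + 3*exp(I*pi/3))*conj(exp(-I*pi/3))]
      = (1/6)[(9) + (-1 + 3*exp(-2*I*pi/3) - exp(-I*pi/3)) + (1 + 5*exp(-2*I*pi/3) + 3*exp(2*I*pi/3)) + (3) + (1 + 3*exp(-2*I*pi/3) + 5*exp(2*I*pi/3)) + (-1 - exp(I*pi/3) + 3*exp(2*I*pi/3))] = 0/6 = 0
  <chi_rho, chi_2> = (1/6)[1*(9)*conj(1) + 1*(-1 + 3*exp(-I*pi/3) + exp(-2*I*pi/3))*conj(exp(2*I*pi/3)) + 1*(5 + 3*exp(-2*I*pi/3) + exp(2*I*pi/3))*conj(exp(-2*I*pi/3)) + 1*(-3)*conj(1) + 1*(5 + exp(-2*I*pi/3) + 3*exp(2*I*pi/3))*conj(exp(2*I*pi/3)) + 1*(-1 + exp(2*I*pi/3) + 3*exp(I*pi/3))*conj(exp(-2*I*pi/3))]
      = (1/6)[(9) + (-3 + exp(2*I*pi/3) - exp(-2*I*pi/3)) + (3 + exp(-2*I*pi/3) + 5*exp(2*I*pi/3)) + (-3) + (3 + 5*exp(-2*I*pi/3) + exp(2*I*pi/3)) + (-3 + exp(-2*I*pi/3) - exp(2*I*pi/3))] = 0/6 = 0
  <chi_rho, chi_3> = (1/6)[1*(9)*conj(1) + 1*(-1 + 3*exp(-I*pi/3) + exp(-2*I*pi/3))*conj(-1) + 1*(5 + 3*exp(-2*I*pi/3) + exp(2*I*pi/3))*conj(1) + 1*(-3)*conj(-1) + 1*(5 + exp(-2*I*pi/3) + 3*exp(2*I*pi/3))*conj(1) + 1*(-1 + exp(2*I*pi/3) + 3*exp(I*pi/3))*conj(-1)]
      = (1/6)[(9) + (1 - exp(-2*I*pi/3) - 3*exp(-I*pi/3)) + (5 + 3*exp(-2*I*pi/3) + exp(2*I*pi/3)) + (3) + (5 + exp(-2*I*pi/3) + 3*exp(2*I*pi/3)) + (1 - 3*exp(I*pi/3) - exp(2*I*pi/3))] = 18/6 = 3
  <chi_rho, chi_4> = (1/6)[1*(9)*conj(1) + 1*(-1 + 3*exp(-I*pi/3) + exp(-2*I*pi/3))*conj(exp(-2*I*pi/3)) + 1*(5 + 3*exp(-2*I*pi/3) + exp(2*I*pi/3))*conj(exp(2*I*pi/3)) + 1*(-3)*conj(1) + 1*(5 + exp(-2*I*pi/3) + 3*exp(2*I*pi/3))*conj(exp(-2*I*pi/3)) + 1*(-1 + exp(2*I*pi/3) + 3*exp(I*pi/3))*conj(exp(2*I*pi/3))]
      = (1/6)[(9) + (1 - exp(2*I*pi/3) + 3*exp(I*pi/3)) + (1 + 5*exp(-2*I*pi/3) + 3*exp(2*I*pi/3)) + (-3) + (1 + 3*exp(-2*I*pi/3) + 5*exp(2*I*pi/3)) + (1 + 3*exp(-I*pi/3) - exp(-2*I*pi/3))] = 6/6 = 1
  <chi_rho, chi_5> = (1/6)[1*(9)*conj(1) + 1*(-1 + 3*exp(-I*pi/3) + exp(-2*I*pi/3))*conj(exp(-I*pi/3)) + 1*(5 + 3*exp(-2*I*pi/3) + exp(2*I*pi/3))*conj(exp(-2*I*pi/3)) + 1*(-3)*conj(-1) + 1*(5 + exp(-2*I*pi/3) + 3*exp(2*I*pi/3))*conj(exp(2*I*pi/3)) + 1*(-1 + exp(2*I*pi/3) + 3*exp(I*pi/3))*conj(exp(I*pi/3))]
      = (1/6)[(9) + (3 - exp(I*pi/3) + exp(-I*pi/3)) + (3 + exp(-2*I*pi/3) + 5*exp(2*I*pi/3)) + (3) + (3 + 5*exp(-2*I*pi/3) + exp(2*I*pi/3)) + (3 - exp(-I*pi/3) + exp(I*pi/3))] = 18/6 = 3
(Exp terms are combined using exp(i*s)*conj(exp(i*t)) = exp(i*(s-t)), and sums of them are collapsed using the identity that for every m > 1 the m distinct m-th roots of unity sum to 0, e.g. 1 + exp(2*I*pi/3) + exp(-2*I*pi/3) = 0.)
Dimension check: dim(rho) = sum (mult * dim) = 2*1 + 0*1 + 0*1 + 3*1 + 1*1 + 3*1 = 9 = chi_rho(e) = 9.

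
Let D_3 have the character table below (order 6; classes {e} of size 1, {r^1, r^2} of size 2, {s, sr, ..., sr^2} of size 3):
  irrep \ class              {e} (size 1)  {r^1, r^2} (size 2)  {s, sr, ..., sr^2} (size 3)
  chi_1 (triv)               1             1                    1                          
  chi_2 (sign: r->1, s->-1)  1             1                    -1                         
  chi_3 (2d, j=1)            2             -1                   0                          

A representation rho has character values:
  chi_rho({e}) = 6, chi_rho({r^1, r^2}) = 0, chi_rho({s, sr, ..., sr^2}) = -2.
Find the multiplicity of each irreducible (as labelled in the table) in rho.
Multiplicities: chi_1: 0, chi_2: 2, chi_3: 2.

Explanation: Use <chi_rho, chi> = (1/|G|) sum_C |C| * chi_rho(C) * conj(chi(C)) with |G| = 6 for each irreducible chi in the table:
  <chi_rho, chi_1> = (1/6)[1*(6)*conj(1) + 2*(0)*conj(1) + 3*(-2)*conj(1)]
      = (1/6)[(6) + (0) + (-6)] = 0/6 = 0
  <chi_rho, chi_2> = (1/6)[1*(6)*conj(1) + 2*(0)*conj(1) + 3*(-2)*conj(-1)]
      = (1/6)[(6) + (0) + (6)] = 12/6 = 2
  <chi_rho, chi_3> = (1/6)[1*(6)*conj(2) + 2*(0)*conj(-1) + 3*(-2)*conj(0)]
      = (1/6)[(12) + (0) + (0)] = 12/6 = 2
Dimension check: dim(rho) = sum (mult * dim) = 0*1 + 2*1 + 2*2 = 6 = chi_rho(e) = 6.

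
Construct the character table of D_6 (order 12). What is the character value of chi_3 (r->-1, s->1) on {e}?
Conjugacy classes: {e} of size 1, {r^3} of size 1, {r^1, r^5} of size 2, {r^2, r^4} of size 2, {s, sr^2, ...} of size 3, {sr, sr^3, ...} of size 3.
Character table:
  irrep \ class              {e} (size 1)  {r^3} (size 1)  {r^1, r^5} (size 2)  {r^2, r^4} (size 2)  {s, sr^2, ...} (size 3)  {sr, sr^3, ...} (size 3)
  chi_1 (triv)               1             1               1                    1                    1                        1                       
  chi_2 (sign: r->1, s->-1)  1             1               1                    1                    -1                       -1                      
  chi_3 (r->-1, s->1)        1             -1              -1                   1                    1                        -1                      
  chi_4 (r->-1, s->-1)       1             -1              -1                   1                    -1                       1                       
  chi_5 (2d, j=1)            2             -2              1                    -1                   0                        0                       
  chi_6 (2d, j=2)            2             2               -1                   -1                   0                        0                       

Spot check: chi_3 (r->-1, s->1) on {e} = 1.

Proof sketch: D_6 has order 2*6 = 12 with 6 conjugacy classes, hence 6 irreducibles. Sum of squared dims 1 + 1 + 1 + 1 + 4 + 4 = 12 = |G|. Linear characters come from the abelianisation; the 2-dimensional irreps have character r^k -> 2*cos(2*pi*j*k/6), reflections -> 0.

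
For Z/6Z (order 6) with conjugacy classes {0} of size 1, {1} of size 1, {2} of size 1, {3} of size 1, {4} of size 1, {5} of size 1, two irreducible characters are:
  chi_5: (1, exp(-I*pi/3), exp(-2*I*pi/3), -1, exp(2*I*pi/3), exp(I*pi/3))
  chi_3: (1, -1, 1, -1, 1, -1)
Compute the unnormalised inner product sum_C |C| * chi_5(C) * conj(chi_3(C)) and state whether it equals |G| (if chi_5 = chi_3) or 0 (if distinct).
Sum = 0; so <chi_5, chi_3> = 0 (distinct irreducibles are orthogonal).

Derivation: Compute term by term over conjugacy classes (|C| * chi_5(C) * conj(chi_3(C))):
  1*(1)*conj(1) + 1*(exp(-I*pi/3))*conj(-1) + 1*(exp(-2*I*pi/3))*conj(1) + 1*(-1)*conj(-1) + 1*(exp(2*I*pi/3))*conj(1) + 1*(exp(I*pi/3))*conj(-1)
  = (1) + (-exp(-I*pi/3)) + (exp(-2*I*pi/3)) + (1) + (exp(2*I*pi/3)) + (-exp(I*pi/3))
  = 0.
(Exp terms are combined using exp(i*s)*conj(exp(i*t)) = exp(i*(s-t)), and sums of them are collapsed using the identity that for every m > 1 the m distinct m-th roots of unity sum to 0, e.g. 1 + exp(2*I*pi/3) + exp(-2*I*pi/3) = 0.)
Dividing by |G| = 6 gives 0/6 = 0, matching the row-orthogonality relation <chi_5, chi_3> = [chi_5 = chi_3].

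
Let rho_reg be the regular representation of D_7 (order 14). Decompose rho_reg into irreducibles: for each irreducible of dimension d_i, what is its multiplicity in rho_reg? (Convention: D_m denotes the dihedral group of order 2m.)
Each irreducible V_i of dimension d_i appears with multiplicity d_i, i.e. rho_reg = (direct sum over all irreducibles V_i) d_i V_i. The irreducible dimensions for D_7 are 1, 1, 2, 2, 2: 2 irreducibles of dimension 1, each with multiplicity 1; 3 irreducibles of dimension 2, each with multiplicity 2. Total dimension 2*1*1 + 3*2*2 = 14 = |G|.

Argument: General theorem: in the regular representation of a finite group G, each irreducible appears with multiplicity equal to its dimension. Check: dim(rho_reg) = sum d_i^2 = 1 + 1 + 4 + 4 + 4 = 14 = |G|.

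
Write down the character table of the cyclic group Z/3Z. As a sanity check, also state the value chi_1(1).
Character table of Z/3Z (irreps indexed chi_0,...,chi_2 with chi_k(m) = zeta_3^(k*m), zeta_3 = exp(2*pi*i/3)):
  irrep \ class  {0} (size 1)  {1} (size 1)    {2} (size 1)  
  chi_0          1             1               1             
  chi_1          1             exp(2*I*pi/3)   exp(-2*I*pi/3)
  chi_2          1             exp(-2*I*pi/3)  exp(2*I*pi/3) 

Spot check: chi_1(1) = zeta_3^(1*1) = zeta_3^1 = exp(2*I*pi/3).

Justification: Z/3Z is abelian, so all 3 irreducible complex representations are 1-dimensional. They are given by chi_k(m) = zeta_3^(k*m) for k = 0,...,2. Row orthogonality: sum_m chi_k(m) conj(chi_l(m)) = 3 * [k = l].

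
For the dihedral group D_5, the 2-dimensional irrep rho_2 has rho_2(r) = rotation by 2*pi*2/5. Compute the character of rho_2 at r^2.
chi_{rho_2}(r^2) = 2*cos(2*pi*2*2/5) = -1/2 + sqrt(5)/2

Justification: rho_2(r^2) is rotation by angle 2*pi*2*2/5, whose trace is 2*cos(2*pi*2*2/5) = -1/2 + sqrt(5)/2.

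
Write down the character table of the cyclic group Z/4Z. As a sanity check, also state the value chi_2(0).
Character table of Z/4Z (irreps indexed chi_0,...,chi_3 with chi_k(m) = zeta_4^(k*m), zeta_4 = exp(2*pi*i/4)):
  irrep \ class  {0} (size 1)  {1} (size 1)  {2} (size 1)  {3} (size 1)
  chi_0          1             1             1             1           
  chi_1          1             I             -1            -I          
  chi_2          1             -1            1             -1          
  chi_3          1             -I            -1            I           

Spot check: chi_2(0) = zeta_4^(2*0) = zeta_4^0 = 1.

Reasoning: Z/4Z is abelian, so all 4 irreducible complex representations are 1-dimensional. They are given by chi_k(m) = zeta_4^(k*m) for k = 0,...,3. Row orthogonality: sum_m chi_k(m) conj(chi_l(m)) = 4 * [k = l].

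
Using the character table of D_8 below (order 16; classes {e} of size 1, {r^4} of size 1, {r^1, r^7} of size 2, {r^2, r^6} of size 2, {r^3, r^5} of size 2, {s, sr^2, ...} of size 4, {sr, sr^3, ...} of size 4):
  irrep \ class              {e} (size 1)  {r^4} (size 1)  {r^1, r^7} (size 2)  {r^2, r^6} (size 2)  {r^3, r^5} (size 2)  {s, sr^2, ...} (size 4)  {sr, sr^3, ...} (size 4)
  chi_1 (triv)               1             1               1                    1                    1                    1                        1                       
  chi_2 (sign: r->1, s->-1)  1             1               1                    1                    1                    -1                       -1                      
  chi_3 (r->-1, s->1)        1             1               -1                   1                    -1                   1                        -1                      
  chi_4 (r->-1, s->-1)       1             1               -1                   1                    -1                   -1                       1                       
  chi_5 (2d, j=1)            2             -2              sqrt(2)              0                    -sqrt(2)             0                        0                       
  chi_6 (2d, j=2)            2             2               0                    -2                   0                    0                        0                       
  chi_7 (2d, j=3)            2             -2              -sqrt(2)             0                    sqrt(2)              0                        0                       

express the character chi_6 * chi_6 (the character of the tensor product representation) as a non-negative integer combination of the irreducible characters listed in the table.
chi_6 tensor chi_6 = chi_1 + chi_2 + chi_3 + chi_4 (all other irreducibles have multiplicity 0).

Derivation: The character of a tensor product is the pointwise product (chi_6 * chi_6)(C) = chi_6(C) * chi_6(C):
  {e}: (2)*(2), {r^4}: (2)*(2), {r^1, r^7}: (0)*(0), {r^2, r^6}: (-2)*(-2), {r^3, r^5}: (0)*(0), {s, sr^2, ...}: (0)*(0), {sr, sr^3, ...}: (0)*(0)
so (chi_6 * chi_6) takes values
  {e} -> 4, {r^4} -> 4, {r^1, r^7} -> 0, {r^2, r^6} -> 4, {r^3, r^5} -> 0, {s, sr^2, ...} -> 0, {sr, sr^3, ...} -> 0.
Now take the inner product of this character with each irreducible chi from the table, <chi_6*chi_6, chi> = (1/16) sum_C |C| (chi_6*chi_6)(C) conj(chi(C)):
  <chi_6*chi_6, chi_1> = (1/16)[1*(4)*conj(1) + 1*(4)*conj(1) + 2*(0)*conj(1) + 2*(4)*conj(1) + 2*(0)*conj(1) + 4*(0)*conj(1) + 4*(0)*conj(1)]
      = (1/16)[(4) + (4) + (0) + (8) + (0) + (0) + (0)] = 16/16 = 1
  <chi_6*chi_6, chi_2> = (1/16)[1*(4)*conj(1) + 1*(4)*conj(1) + 2*(0)*conj(1) + 2*(4)*conj(1) + 2*(0)*conj(1) + 4*(0)*conj(-1) + 4*(0)*conj(-1)]
      = (1/16)[(4) + (4) + (0) + (8) + (0) + (0) + (0)] = 16/16 = 1
  <chi_6*chi_6, chi_3> = (1/16)[1*(4)*conj(1) + 1*(4)*conj(1) + 2*(0)*conj(-1) + 2*(4)*conj(1) + 2*(0)*conj(-1) + 4*(0)*conj(1) + 4*(0)*conj(-1)]
      = (1/16)[(4) + (4) + (0) + (8) + (0) + (0) + (0)] = 16/16 = 1
  <chi_6*chi_6, chi_4> = (1/16)[1*(4)*conj(1) + 1*(4)*conj(1) + 2*(0)*conj(-1) + 2*(4)*conj(1) + 2*(0)*conj(-1) + 4*(0)*conj(-1) + 4*(0)*conj(1)]
      = (1/16)[(4) + (4) + (0) + (8) + (0) + (0) + (0)] = 16/16 = 1
  <chi_6*chi_6, chi_5> = (1/16)[1*(4)*conj(2) + 1*(4)*conj(-2) + 2*(0)*conj(sqrt(2)) + 2*(4)*conj(0) + 2*(0)*conj(-sqrt(2)) + 4*(0)*conj(0) + 4*(0)*conj(0)]
      = (1/16)[(8) + (-8) + (0) + (0) + (0) + (0) + (0)] = 0/16 = 0
  <chi_6*chi_6, chi_6> = (1/16)[1*(4)*conj(2) + 1*(4)*conj(2) + 2*(0)*conj(0) + 2*(4)*conj(-2) + 2*(0)*conj(0) + 4*(0)*conj(0) + 4*(0)*conj(0)]
      = (1/16)[(8) + (8) + (0) + (-16) + (0) + (0) + (0)] = 0/16 = 0
  <chi_6*chi_6, chi_7> = (1/16)[1*(4)*conj(2) + 1*(4)*conj(-2) + 2*(0)*conj(-sqrt(2)) + 2*(4)*conj(0) + 2*(0)*conj(sqrt(2)) + 4*(0)*conj(0) + 4*(0)*conj(0)]
      = (1/16)[(8) + (-8) + (0) + (0) + (0) + (0) + (0)] = 0/16 = 0
Hence the multiplicities are chi_1: 1, chi_2: 1, chi_3: 1, chi_4: 1. Dimension check: dim(chi_6)*dim(chi_6) = 2*2 = 4 and sum (mult * dim) = 1*1 + 1*1 + 1*1 + 1*1 = 4.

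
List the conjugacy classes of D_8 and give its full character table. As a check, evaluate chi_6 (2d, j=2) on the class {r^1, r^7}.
Conjugacy classes: {e} of size 1, {r^4} of size 1, {r^1, r^7} of size 2, {r^2, r^6} of size 2, {r^3, r^5} of size 2, {s, sr^2, ...} of size 4, {sr, sr^3, ...} of size 4.
Character table:
  irrep \ class              {e} (size 1)  {r^4} (size 1)  {r^1, r^7} (size 2)  {r^2, r^6} (size 2)  {r^3, r^5} (size 2)  {s, sr^2, ...} (size 4)  {sr, sr^3, ...} (size 4)
  chi_1 (triv)               1             1               1                    1                    1                    1                        1                       
  chi_2 (sign: r->1, s->-1)  1             1               1                    1                    1                    -1                       -1                      
  chi_3 (r->-1, s->1)        1             1               -1                   1                    -1                   1                        -1                      
  chi_4 (r->-1, s->-1)       1             1               -1                   1                    -1                   -1                       1                       
  chi_5 (2d, j=1)            2             -2              sqrt(2)              0                    -sqrt(2)             0                        0                       
  chi_6 (2d, j=2)            2             2               0                    -2                   0                    0                        0                       
  chi_7 (2d, j=3)            2             -2              -sqrt(2)             0                    sqrt(2)              0                        0                       

Spot check: chi_6 (2d, j=2) on {r^1, r^7} = 0.

Reasoning: D_8 has order 2*8 = 16 with 7 conjugacy classes, hence 7 irreducibles. Sum of squared dims 1 + 1 + 1 + 1 + 4 + 4 + 4 = 16 = |G|. Linear characters come from the abelianisation; the 2-dimensional irreps have character r^k -> 2*cos(2*pi*j*k/8), reflections -> 0.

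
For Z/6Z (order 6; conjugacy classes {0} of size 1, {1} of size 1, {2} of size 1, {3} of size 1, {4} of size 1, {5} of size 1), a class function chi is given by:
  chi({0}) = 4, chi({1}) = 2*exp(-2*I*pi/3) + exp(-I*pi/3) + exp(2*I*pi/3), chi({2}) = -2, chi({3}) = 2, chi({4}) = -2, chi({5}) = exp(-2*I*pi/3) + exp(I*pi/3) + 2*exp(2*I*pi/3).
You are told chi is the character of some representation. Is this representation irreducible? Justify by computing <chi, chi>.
Not irreducible (reducible): <chi, chi> = 6 > 1.

Why: <chi, chi> = (1/|G|) sum_C |C| * |chi(C)|^2 = (1/6)[1*|4|^2 + 1*|2*exp(-2*I*pi/3) + exp(-I*pi/3) + exp(2*I*pi/3)|^2 + 1*|-2|^2 + 1*|2|^2 + 1*|-2|^2 + 1*|exp(-2*I*pi/3) + exp(I*pi/3) + 2*exp(2*I*pi/3)|^2]
  = (1/6)[(16) + (4) + (4) + (4) + (4) + (4)] = 36/6 = 6.
(Exp terms are combined using exp(i*s)*conj(exp(i*t)) = exp(i*(s-t)), and sums of them are collapsed using the identity that for every m > 1 the m distinct m-th roots of unity sum to 0, e.g. 1 + exp(2*I*pi/3) + exp(-2*I*pi/3) = 0.)
A character is irreducible iff <chi, chi> = 1, so this representation is reducible.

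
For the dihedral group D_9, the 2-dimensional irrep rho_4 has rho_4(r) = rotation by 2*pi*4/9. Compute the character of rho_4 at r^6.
chi_{rho_4}(r^6) = 2*cos(2*pi*4*6/9) = -1

Argument: rho_4(r^6) is rotation by angle 2*pi*4*6/9, whose trace is 2*cos(2*pi*4*6/9) = -1.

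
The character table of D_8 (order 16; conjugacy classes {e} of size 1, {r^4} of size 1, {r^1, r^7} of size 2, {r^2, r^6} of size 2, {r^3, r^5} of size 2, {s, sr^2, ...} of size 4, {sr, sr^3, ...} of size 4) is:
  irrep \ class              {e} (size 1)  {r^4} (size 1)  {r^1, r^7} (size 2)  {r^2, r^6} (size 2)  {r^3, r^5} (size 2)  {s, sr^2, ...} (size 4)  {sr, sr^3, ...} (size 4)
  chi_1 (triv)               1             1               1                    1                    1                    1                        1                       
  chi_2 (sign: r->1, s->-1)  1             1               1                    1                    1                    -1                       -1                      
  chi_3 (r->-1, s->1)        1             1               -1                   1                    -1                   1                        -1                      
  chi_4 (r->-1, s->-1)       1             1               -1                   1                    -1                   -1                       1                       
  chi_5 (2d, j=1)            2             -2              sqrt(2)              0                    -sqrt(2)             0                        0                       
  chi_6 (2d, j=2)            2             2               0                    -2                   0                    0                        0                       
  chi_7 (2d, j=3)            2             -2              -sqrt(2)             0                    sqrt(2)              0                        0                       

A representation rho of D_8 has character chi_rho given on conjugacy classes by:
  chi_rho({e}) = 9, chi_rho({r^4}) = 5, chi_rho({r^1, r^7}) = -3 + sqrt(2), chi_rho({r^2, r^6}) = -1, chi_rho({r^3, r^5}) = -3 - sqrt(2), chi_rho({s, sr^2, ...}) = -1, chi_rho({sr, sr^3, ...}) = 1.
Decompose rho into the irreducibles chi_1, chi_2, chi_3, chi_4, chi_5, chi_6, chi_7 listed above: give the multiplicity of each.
Multiplicities: chi_1: 0, chi_2: 0, chi_3: 1, chi_4: 2, chi_5: 1, chi_6: 2, chi_7: 0.

Why: Use <chi_rho, chi> = (1/|G|) sum_C |C| * chi_rho(C) * conj(chi(C)) with |G| = 16 for each irreducible chi in the table:
  <chi_rho, chi_1> = (1/16)[1*(9)*conj(1) + 1*(5)*conj(1) + 2*(-3 + sqrt(2))*conj(1) + 2*(-1)*conj(1) + 2*(-3 - sqrt(2))*conj(1) + 4*(-1)*conj(1) + 4*(1)*conj(1)]
      = (1/16)[(9) + (5) + (-6 + 2*sqrt(2)) + (-2) + (-6 - 2*sqrt(2)) + (-4) + (4)] = 0/16 = 0
  <chi_rho, chi_2> = (1/16)[1*(9)*conj(1) + 1*(5)*conj(1) + 2*(-3 + sqrt(2))*conj(1) + 2*(-1)*conj(1) + 2*(-3 - sqrt(2))*conj(1) + 4*(-1)*conj(-1) + 4*(1)*conj(-1)]
      = (1/16)[(9) + (5) + (-6 + 2*sqrt(2)) + (-2) + (-6 - 2*sqrt(2)) + (4) + (-4)] = 0/16 = 0
  <chi_rho, chi_3> = (1/16)[1*(9)*conj(1) + 1*(5)*conj(1) + 2*(-3 + sqrt(2))*conj(-1) + 2*(-1)*conj(1) + 2*(-3 - sqrt(2))*conj(-1) + 4*(-1)*conj(1) + 4*(1)*conj(-1)]
      = (1/16)[(9) + (5) + (6 - 2*sqrt(2)) + (-2) + (2*sqrt(2) + 6) + (-4) + (-4)] = 16/16 = 1
  <chi_rho, chi_4> = (1/16)[1*(9)*conj(1) + 1*(5)*conj(1) + 2*(-3 + sqrt(2))*conj(-1) + 2*(-1)*conj(1) + 2*(-3 - sqrt(2))*conj(-1) + 4*(-1)*conj(-1) + 4*(1)*conj(1)]
      = (1/16)[(9) + (5) + (6 - 2*sqrt(2)) + (-2) + (2*sqrt(2) + 6) + (4) + (4)] = 32/16 = 2
  <chi_rho, chi_5> = (1/16)[1*(9)*conj(2) + 1*(5)*conj(-2) + 2*(-3 + sqrt(2))*conj(sqrt(2)) + 2*(-1)*conj(0) + 2*(-3 - sqrt(2))*conj(-sqrt(2)) + 4*(-1)*conj(0) + 4*(1)*conj(0)]
      = (1/16)[(18) + (-10) + (4 - 6*sqrt(2)) + (0) + (4 + 6*sqrt(2)) + (0) + (0)] = 16/16 = 1
  <chi_rho, chi_6> = (1/16)[1*(9)*conj(2) + 1*(5)*conj(2) + 2*(-3 + sqrt(2))*conj(0) + 2*(-1)*conj(-2) + 2*(-3 - sqrt(2))*conj(0) + 4*(-1)*conj(0) + 4*(1)*conj(0)]
      = (1/16)[(18) + (10) + (0) + (4) + (0) + (0) + (0)] = 32/16 = 2
  <chi_rho, chi_7> = (1/16)[1*(9)*conj(2) + 1*(5)*conj(-2) + 2*(-3 + sqrt(2))*conj(-sqrt(2)) + 2*(-1)*conj(0) + 2*(-3 - sqrt(2))*conj(sqrt(2)) + 4*(-1)*conj(0) + 4*(1)*conj(0)]
      = (1/16)[(18) + (-10) + (-4 + 6*sqrt(2)) + (0) + (-6*sqrt(2) - 4) + (0) + (0)] = 0/16 = 0
Dimension check: dim(rho) = sum (mult * dim) = 0*1 + 0*1 + 1*1 + 2*1 + 1*2 + 2*2 + 0*2 = 9 = chi_rho(e) = 9.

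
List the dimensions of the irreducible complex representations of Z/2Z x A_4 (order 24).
Dimensions: 1, 1, 1, 1, 1, 1, 3, 3

Details: There are 8 irreducibles (= number of conjugacy classes). Their dimensions d_i satisfy sum d_i^2 = |G| = 24: 1 + 1 + 1 + 1 + 1 + 1 + 9 + 9 = 24. (For the product with Z/2Z: each of the 2 1-dim characters of Z/2Z tensors with each irrep of A_4, giving 2 copies of each A_4-dimension.)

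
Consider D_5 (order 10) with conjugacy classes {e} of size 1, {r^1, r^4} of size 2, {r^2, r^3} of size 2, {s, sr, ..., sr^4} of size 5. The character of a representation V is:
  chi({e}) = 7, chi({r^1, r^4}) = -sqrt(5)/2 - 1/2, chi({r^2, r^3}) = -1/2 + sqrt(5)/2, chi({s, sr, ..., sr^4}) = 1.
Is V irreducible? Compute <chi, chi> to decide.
Not irreducible (reducible): <chi, chi> = 6 > 1.

Why: <chi, chi> = (1/|G|) sum_C |C| * |chi(C)|^2 = (1/10)[1*|7|^2 + 2*|-sqrt(5)/2 - 1/2|^2 + 2*|-1/2 + sqrt(5)/2|^2 + 5*|1|^2]
  = (1/10)[(49) + (sqrt(5) + 3) + (3 - sqrt(5)) + (5)] = 60/10 = 6.
A character is irreducible iff <chi, chi> = 1, so this representation is reducible.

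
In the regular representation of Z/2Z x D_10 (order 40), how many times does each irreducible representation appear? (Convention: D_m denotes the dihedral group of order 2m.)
Each irreducible V_i of dimension d_i appears with multiplicity d_i, i.e. rho_reg = (direct sum over all irreducibles V_i) d_i V_i. The irreducible dimensions for Z/2Z x D_10 are 1, 1, 1, 1, 1, 1, 1, 1, 2, 2, 2, 2, 2, 2, 2, 2: 8 irreducibles of dimension 1, each with multiplicity 1; 8 irreducibles of dimension 2, each with multiplicity 2. Total dimension 8*1*1 + 8*2*2 = 40 = |G|.

Solution. General theorem: in the regular representation of a finite group G, each irreducible appears with multiplicity equal to its dimension. Check: dim(rho_reg) = sum d_i^2 = 1 + 1 + 1 + 1 + 1 + 1 + 1 + 1 + 4 + 4 + 4 + 4 + 4 + 4 + 4 + 4 = 40 = |G|.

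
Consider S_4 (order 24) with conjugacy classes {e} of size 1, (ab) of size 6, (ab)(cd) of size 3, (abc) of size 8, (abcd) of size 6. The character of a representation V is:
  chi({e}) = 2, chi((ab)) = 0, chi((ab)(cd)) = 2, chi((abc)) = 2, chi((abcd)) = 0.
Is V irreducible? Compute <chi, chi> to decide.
Not irreducible (reducible): <chi, chi> = 2 > 1.

Explanation: <chi, chi> = (1/|G|) sum_C |C| * |chi(C)|^2 = (1/24)[1*|2|^2 + 6*|0|^2 + 3*|2|^2 + 8*|2|^2 + 6*|0|^2]
  = (1/24)[(4) + (0) + (12) + (32) + (0)] = 48/24 = 2.
A character is irreducible iff <chi, chi> = 1, so this representation is reducible.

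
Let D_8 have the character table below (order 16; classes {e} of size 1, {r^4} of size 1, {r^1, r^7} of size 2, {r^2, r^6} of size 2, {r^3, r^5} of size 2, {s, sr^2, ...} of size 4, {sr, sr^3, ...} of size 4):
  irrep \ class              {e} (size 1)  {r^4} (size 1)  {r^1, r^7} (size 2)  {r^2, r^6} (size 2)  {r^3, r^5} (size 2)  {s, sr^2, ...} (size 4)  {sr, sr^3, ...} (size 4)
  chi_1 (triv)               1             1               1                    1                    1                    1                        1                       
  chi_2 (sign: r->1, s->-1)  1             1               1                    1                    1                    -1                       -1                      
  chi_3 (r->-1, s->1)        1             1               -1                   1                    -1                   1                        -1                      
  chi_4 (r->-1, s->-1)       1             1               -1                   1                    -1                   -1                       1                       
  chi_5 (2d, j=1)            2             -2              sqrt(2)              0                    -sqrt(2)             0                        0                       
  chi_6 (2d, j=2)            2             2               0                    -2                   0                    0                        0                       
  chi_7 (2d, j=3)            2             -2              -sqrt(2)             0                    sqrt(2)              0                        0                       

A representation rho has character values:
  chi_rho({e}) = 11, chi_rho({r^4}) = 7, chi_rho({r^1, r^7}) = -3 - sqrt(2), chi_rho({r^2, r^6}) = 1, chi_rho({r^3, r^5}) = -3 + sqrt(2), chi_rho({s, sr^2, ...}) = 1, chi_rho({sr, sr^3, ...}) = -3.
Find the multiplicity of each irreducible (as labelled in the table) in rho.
Multiplicities: chi_1: 0, chi_2: 1, chi_3: 3, chi_4: 1, chi_5: 0, chi_6: 2, chi_7: 1.

Proof sketch: Use <chi_rho, chi> = (1/|G|) sum_C |C| * chi_rho(C) * conj(chi(C)) with |G| = 16 for each irreducible chi in the table:
  <chi_rho, chi_1> = (1/16)[1*(11)*conj(1) + 1*(7)*conj(1) + 2*(-3 - sqrt(2))*conj(1) + 2*(1)*conj(1) + 2*(-3 + sqrt(2))*conj(1) + 4*(1)*conj(1) + 4*(-3)*conj(1)]
      = (1/16)[(11) + (7) + (-6 - 2*sqrt(2)) + (2) + (-6 + 2*sqrt(2)) + (4) + (-12)] = 0/16 = 0
  <chi_rho, chi_2> = (1/16)[1*(11)*conj(1) + 1*(7)*conj(1) + 2*(-3 - sqrt(2))*conj(1) + 2*(1)*conj(1) + 2*(-3 + sqrt(2))*conj(1) + 4*(1)*conj(-1) + 4*(-3)*conj(-1)]
      = (1/16)[(11) + (7) + (-6 - 2*sqrt(2)) + (2) + (-6 + 2*sqrt(2)) + (-4) + (12)] = 16/16 = 1
  <chi_rho, chi_3> = (1/16)[1*(11)*conj(1) + 1*(7)*conj(1) + 2*(-3 - sqrt(2))*conj(-1) + 2*(1)*conj(1) + 2*(-3 + sqrt(2))*conj(-1) + 4*(1)*conj(1) + 4*(-3)*conj(-1)]
      = (1/16)[(11) + (7) + (2*sqrt(2) + 6) + (2) + (6 - 2*sqrt(2)) + (4) + (12)] = 48/16 = 3
  <chi_rho, chi_4> = (1/16)[1*(11)*conj(1) + 1*(7)*conj(1) + 2*(-3 - sqrt(2))*conj(-1) + 2*(1)*conj(1) + 2*(-3 + sqrt(2))*conj(-1) + 4*(1)*conj(-1) + 4*(-3)*conj(1)]
      = (1/16)[(11) + (7) + (2*sqrt(2) + 6) + (2) + (6 - 2*sqrt(2)) + (-4) + (-12)] = 16/16 = 1
  <chi_rho, chi_5> = (1/16)[1*(11)*conj(2) + 1*(7)*conj(-2) + 2*(-3 - sqrt(2))*conj(sqrt(2)) + 2*(1)*conj(0) + 2*(-3 + sqrt(2))*conj(-sqrt(2)) + 4*(1)*conj(0) + 4*(-3)*conj(0)]
      = (1/16)[(22) + (-14) + (-6*sqrt(2) - 4) + (0) + (-4 + 6*sqrt(2)) + (0) + (0)] = 0/16 = 0
  <chi_rho, chi_6> = (1/16)[1*(11)*conj(2) + 1*(7)*conj(2) + 2*(-3 - sqrt(2))*conj(0) + 2*(1)*conj(-2) + 2*(-3 + sqrt(2))*conj(0) + 4*(1)*conj(0) + 4*(-3)*conj(0)]
      = (1/16)[(22) + (14) + (0) + (-4) + (0) + (0) + (0)] = 32/16 = 2
  <chi_rho, chi_7> = (1/16)[1*(11)*conj(2) + 1*(7)*conj(-2) + 2*(-3 - sqrt(2))*conj(-sqrt(2)) + 2*(1)*conj(0) + 2*(-3 + sqrt(2))*conj(sqrt(2)) + 4*(1)*conj(0) + 4*(-3)*conj(0)]
      = (1/16)[(22) + (-14) + (4 + 6*sqrt(2)) + (0) + (4 - 6*sqrt(2)) + (0) + (0)] = 16/16 = 1
Dimension check: dim(rho) = sum (mult * dim) = 0*1 + 1*1 + 3*1 + 1*1 + 0*2 + 2*2 + 1*2 = 11 = chi_rho(e) = 11.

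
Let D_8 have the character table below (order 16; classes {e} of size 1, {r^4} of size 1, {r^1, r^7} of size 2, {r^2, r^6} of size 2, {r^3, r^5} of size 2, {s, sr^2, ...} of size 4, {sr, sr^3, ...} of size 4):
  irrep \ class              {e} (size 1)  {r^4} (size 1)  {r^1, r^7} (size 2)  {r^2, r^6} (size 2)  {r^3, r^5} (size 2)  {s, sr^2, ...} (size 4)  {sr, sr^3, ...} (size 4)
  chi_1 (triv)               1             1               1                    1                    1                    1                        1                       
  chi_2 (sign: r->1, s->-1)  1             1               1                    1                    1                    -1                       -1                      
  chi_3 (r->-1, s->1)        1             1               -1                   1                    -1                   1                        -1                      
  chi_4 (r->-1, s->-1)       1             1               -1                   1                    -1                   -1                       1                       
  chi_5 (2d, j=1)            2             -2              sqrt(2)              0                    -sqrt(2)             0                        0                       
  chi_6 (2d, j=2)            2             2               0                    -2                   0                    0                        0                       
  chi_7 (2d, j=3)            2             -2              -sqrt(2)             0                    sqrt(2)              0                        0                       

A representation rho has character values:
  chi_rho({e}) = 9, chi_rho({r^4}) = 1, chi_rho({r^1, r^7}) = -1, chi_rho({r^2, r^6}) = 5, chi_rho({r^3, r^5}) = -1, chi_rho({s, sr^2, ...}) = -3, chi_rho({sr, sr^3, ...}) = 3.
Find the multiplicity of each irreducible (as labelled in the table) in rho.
Multiplicities: chi_1: 1, chi_2: 1, chi_3: 0, chi_4: 3, chi_5: 1, chi_6: 0, chi_7: 1.

Working: Use <chi_rho, chi> = (1/|G|) sum_C |C| * chi_rho(C) * conj(chi(C)) with |G| = 16 for each irreducible chi in the table:
  <chi_rho, chi_1> = (1/16)[1*(9)*conj(1) + 1*(1)*conj(1) + 2*(-1)*conj(1) + 2*(5)*conj(1) + 2*(-1)*conj(1) + 4*(-3)*conj(1) + 4*(3)*conj(1)]
      = (1/16)[(9) + (1) + (-2) + (10) + (-2) + (-12) + (12)] = 16/16 = 1
  <chi_rho, chi_2> = (1/16)[1*(9)*conj(1) + 1*(1)*conj(1) + 2*(-1)*conj(1) + 2*(5)*conj(1) + 2*(-1)*conj(1) + 4*(-3)*conj(-1) + 4*(3)*conj(-1)]
      = (1/16)[(9) + (1) + (-2) + (10) + (-2) + (12) + (-12)] = 16/16 = 1
  <chi_rho, chi_3> = (1/16)[1*(9)*conj(1) + 1*(1)*conj(1) + 2*(-1)*conj(-1) + 2*(5)*conj(1) + 2*(-1)*conj(-1) + 4*(-3)*conj(1) + 4*(3)*conj(-1)]
      = (1/16)[(9) + (1) + (2) + (10) + (2) + (-12) + (-12)] = 0/16 = 0
  <chi_rho, chi_4> = (1/16)[1*(9)*conj(1) + 1*(1)*conj(1) + 2*(-1)*conj(-1) + 2*(5)*conj(1) + 2*(-1)*conj(-1) + 4*(-3)*conj(-1) + 4*(3)*conj(1)]
      = (1/16)[(9) + (1) + (2) + (10) + (2) + (12) + (12)] = 48/16 = 3
  <chi_rho, chi_5> = (1/16)[1*(9)*conj(2) + 1*(1)*conj(-2) + 2*(-1)*conj(sqrt(2)) + 2*(5)*conj(0) + 2*(-1)*conj(-sqrt(2)) + 4*(-3)*conj(0) + 4*(3)*conj(0)]
      = (1/16)[(18) + (-2) + (-2*sqrt(2)) + (0) + (2*sqrt(2)) + (0) + (0)] = 16/16 = 1
  <chi_rho, chi_6> = (1/16)[1*(9)*conj(2) + 1*(1)*conj(2) + 2*(-1)*conj(0) + 2*(5)*conj(-2) + 2*(-1)*conj(0) + 4*(-3)*conj(0) + 4*(3)*conj(0)]
      = (1/16)[(18) + (2) + (0) + (-20) + (0) + (0) + (0)] = 0/16 = 0
  <chi_rho, chi_7> = (1/16)[1*(9)*conj(2) + 1*(1)*conj(-2) + 2*(-1)*conj(-sqrt(2)) + 2*(5)*conj(0) + 2*(-1)*conj(sqrt(2)) + 4*(-3)*conj(0) + 4*(3)*conj(0)]
      = (1/16)[(18) + (-2) + (2*sqrt(2)) + (0) + (-2*sqrt(2)) + (0) + (0)] = 16/16 = 1
Dimension check: dim(rho) = sum (mult * dim) = 1*1 + 1*1 + 0*1 + 3*1 + 1*2 + 0*2 + 1*2 = 9 = chi_rho(e) = 9.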